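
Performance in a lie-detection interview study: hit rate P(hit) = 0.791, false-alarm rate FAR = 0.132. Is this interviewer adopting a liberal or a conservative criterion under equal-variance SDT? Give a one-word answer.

conservative

z(H) = 0.810, z(FA) = -1.117
c = −½·(z(H) + z(FA)) = 0.1535
c > 0 → conservative criterion (biased toward responding “no”).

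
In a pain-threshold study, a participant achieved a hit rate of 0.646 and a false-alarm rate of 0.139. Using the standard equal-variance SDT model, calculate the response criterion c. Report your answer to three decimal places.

z(0.646) = 0.3745, z(0.139) = -1.0848
c = −½·[z(H) + z(FA)] = −0.5 × (0.3745 + (-1.0848)) = 0.35515
c > 0: the participant has a conservative response bias.

c = 0.355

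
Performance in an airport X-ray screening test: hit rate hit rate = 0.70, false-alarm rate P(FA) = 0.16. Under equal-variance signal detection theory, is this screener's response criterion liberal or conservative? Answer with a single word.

z(H) = 0.524, z(FA) = -0.994
c = −½·(z(H) + z(FA)) = 0.235
c > 0 → conservative criterion (biased toward responding “no”).

conservative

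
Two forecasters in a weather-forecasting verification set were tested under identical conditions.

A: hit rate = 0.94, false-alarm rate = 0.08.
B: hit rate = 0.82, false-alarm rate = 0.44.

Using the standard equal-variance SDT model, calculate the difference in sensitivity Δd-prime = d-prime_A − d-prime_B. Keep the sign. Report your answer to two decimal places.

Δd-prime = 1.89

A: z(0.94) = 1.555, z(0.08) = -1.405, d' = 2.960
B: z(0.82) = 0.915, z(0.44) = -0.151, d' = 1.066
Δd' = d'_A − d'_B = 2.960 − 1.066 = 1.894
A has the higher sensitivity.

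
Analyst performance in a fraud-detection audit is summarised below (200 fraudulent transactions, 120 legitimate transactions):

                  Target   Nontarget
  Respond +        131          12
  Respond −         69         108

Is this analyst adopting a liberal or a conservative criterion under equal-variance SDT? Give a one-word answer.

z(H) = 0.399, z(FA) = -1.282
c = −½·(z(H) + z(FA)) = 0.4415
c > 0 → conservative criterion (biased toward responding “no”).

conservative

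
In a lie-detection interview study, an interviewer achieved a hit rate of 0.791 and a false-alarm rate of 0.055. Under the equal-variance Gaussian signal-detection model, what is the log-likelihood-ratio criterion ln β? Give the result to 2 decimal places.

ln β = 0.95

z(0.791) = 0.810, z(0.055) = -1.598
ln β = −½·[z(H)² − z(FA)²] = −0.5 × (0.656 − 2.554) = 0.949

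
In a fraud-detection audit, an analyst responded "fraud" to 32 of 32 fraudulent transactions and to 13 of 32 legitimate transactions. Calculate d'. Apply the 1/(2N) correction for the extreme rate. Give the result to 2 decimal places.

d' = 2.39

The hit rate is 32/32 = 1, so apply the 1/(2N) correction: H → 1 − 1/(2·32) = 0.98438.
z(H) = z(0.98438) = 2.154
z(FA) = z(0.40625) = -0.237
d' = 2.154 − (-0.237) = 2.391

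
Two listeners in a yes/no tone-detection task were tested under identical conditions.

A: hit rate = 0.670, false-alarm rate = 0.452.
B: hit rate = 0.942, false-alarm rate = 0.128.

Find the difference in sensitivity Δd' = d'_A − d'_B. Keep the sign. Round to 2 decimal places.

Δd' = -2.15

A: z(0.670) = 0.440, z(0.452) = -0.121, d' = 0.561
B: z(0.942) = 1.572, z(0.128) = -1.136, d' = 2.708
Δd' = d'_A − d'_B = 0.561 − 2.708 = -2.147
B has the higher sensitivity.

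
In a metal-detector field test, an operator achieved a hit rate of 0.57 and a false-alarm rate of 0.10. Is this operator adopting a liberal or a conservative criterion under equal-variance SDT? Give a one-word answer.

conservative

z(H) = 0.176, z(FA) = -1.282
c = −½·(z(H) + z(FA)) = 0.553
c > 0 → conservative criterion (biased toward responding “no”).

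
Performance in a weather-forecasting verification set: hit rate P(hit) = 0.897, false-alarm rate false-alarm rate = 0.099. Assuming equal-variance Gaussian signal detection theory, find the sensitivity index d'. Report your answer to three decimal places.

d' = 2.552

z(H) = 1.2646
z(FA) = -1.2873
d' = z(H) − z(FA) = 1.2646 − (-1.2873) = 2.5519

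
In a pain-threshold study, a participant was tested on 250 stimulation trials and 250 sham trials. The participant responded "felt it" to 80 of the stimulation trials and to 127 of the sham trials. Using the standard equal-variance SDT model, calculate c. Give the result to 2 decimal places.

H = 80/250 = 0.3200
FA = 127/250 = 0.5080
z(H) = z(0.3200) = -0.468
z(FA) = z(0.5080) = 0.020
c = −½·[z(H) + z(FA)] = −0.5 × (-0.468 + 0.020) = 0.224
c > 0: the participant has a conservative response bias.

c = 0.22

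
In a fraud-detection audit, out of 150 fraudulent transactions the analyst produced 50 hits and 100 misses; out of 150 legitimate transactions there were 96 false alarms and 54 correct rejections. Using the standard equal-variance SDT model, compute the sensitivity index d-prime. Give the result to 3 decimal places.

H = 50/150 = 0.3333
FA = 96/150 = 0.6400
z(0.3333) = -0.4308, z(0.6400) = 0.3585
d' = z(H) − z(FA) = -0.4308 − 0.3585 = -0.7893

d-prime = -0.789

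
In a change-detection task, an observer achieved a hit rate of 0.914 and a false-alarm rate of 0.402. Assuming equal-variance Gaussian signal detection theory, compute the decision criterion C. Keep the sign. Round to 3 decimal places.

Φ⁻¹(H) = 1.3658
Φ⁻¹(FA) = -0.2482
c = −½·[z(H) + z(FA)] = −0.5 × (1.3658 + (-0.2482)) = -0.5588
c < 0: the observer has a liberal response bias.

C = -0.559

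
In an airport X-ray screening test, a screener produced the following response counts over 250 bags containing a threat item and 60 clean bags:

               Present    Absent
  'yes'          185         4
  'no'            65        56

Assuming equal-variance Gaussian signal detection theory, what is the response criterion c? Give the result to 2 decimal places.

c = 0.43

H = 185/250 = 0.7400
FA = 4/60 = 0.0667
Φ⁻¹(H) = 0.643
Φ⁻¹(FA) = -1.501
c = −½·[z(H) + z(FA)] = −0.5 × (0.643 + (-1.501)) = 0.429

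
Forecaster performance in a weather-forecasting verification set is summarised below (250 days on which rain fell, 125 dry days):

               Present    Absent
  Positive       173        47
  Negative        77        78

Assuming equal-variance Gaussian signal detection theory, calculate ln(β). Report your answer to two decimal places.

ln β = -0.08

H = 173/250 = 0.6920
FA = 47/125 = 0.3760
z(0.6920) = 0.502, z(0.3760) = -0.316
ln β = −½·[z(H)² − z(FA)²] = −0.5 × (0.252 − 0.100) = -0.076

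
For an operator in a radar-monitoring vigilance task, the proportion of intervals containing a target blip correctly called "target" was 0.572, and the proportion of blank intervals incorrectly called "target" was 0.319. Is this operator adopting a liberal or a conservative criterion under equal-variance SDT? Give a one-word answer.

conservative

z(H) = 0.181, z(FA) = -0.470
c = −½·(z(H) + z(FA)) = 0.1445
c > 0 → conservative criterion (biased toward responding “no”).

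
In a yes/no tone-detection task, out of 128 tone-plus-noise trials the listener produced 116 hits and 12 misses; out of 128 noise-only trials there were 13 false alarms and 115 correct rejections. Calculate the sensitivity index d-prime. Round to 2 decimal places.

d-prime = 2.59

H = 116/128 = 0.9062
FA = 13/128 = 0.1016
z(H) = 1.3177
z(FA) = -1.2725
d' = z(H) − z(FA) = 1.3177 − (-1.2725) = 2.5902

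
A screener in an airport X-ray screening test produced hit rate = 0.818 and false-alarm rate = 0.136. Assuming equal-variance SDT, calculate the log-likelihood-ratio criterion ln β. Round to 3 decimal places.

Φ⁻¹(H) = Φ⁻¹(0.818) = 0.9078
Φ⁻¹(FA) = Φ⁻¹(0.136) = -1.0985
ln β = −½·[z(H)² − z(FA)²] = −0.5 × (0.8241 − 1.2067) = 0.1913

ln β = 0.191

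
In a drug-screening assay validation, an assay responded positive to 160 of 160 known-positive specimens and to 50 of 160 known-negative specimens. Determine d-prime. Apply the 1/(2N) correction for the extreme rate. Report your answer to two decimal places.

d-prime = 3.22

The hit rate is 160/160 = 1, so apply the 1/(2N) correction: H → 1 − 1/(2·160) = 0.99687.
z(H) = z(0.99687) = 2.734
z(FA) = z(0.31250) = -0.489
d' = 2.734 − (-0.489) = 3.223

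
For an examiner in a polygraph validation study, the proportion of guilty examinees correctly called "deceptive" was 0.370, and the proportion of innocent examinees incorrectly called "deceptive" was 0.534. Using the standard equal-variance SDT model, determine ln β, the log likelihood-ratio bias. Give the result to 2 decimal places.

Φ⁻¹(H) = -0.332
Φ⁻¹(FA) = 0.085
ln β = −½·[z(H)² − z(FA)²] = −0.5 × (0.110 − 0.007) = -0.0515

ln β = -0.05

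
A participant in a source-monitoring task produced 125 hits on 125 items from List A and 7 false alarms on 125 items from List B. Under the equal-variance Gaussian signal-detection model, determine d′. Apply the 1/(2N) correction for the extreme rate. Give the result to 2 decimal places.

d′ = 4.24

The hit rate is 125/125 = 1, so apply the 1/(2N) correction: H → 1 − 1/(2·125) = 0.99600.
z(H) = z(0.99600) = 2.652
z(FA) = z(0.05600) = -1.589
d' = 2.652 − (-1.589) = 4.241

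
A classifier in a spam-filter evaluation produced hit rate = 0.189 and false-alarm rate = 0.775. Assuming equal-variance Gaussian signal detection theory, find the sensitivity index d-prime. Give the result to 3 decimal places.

z(H) = -0.8816
z(FA) = 0.7554
d' = z(H) − z(FA) = -0.8816 − 0.7554 = -1.6370

d-prime = -1.637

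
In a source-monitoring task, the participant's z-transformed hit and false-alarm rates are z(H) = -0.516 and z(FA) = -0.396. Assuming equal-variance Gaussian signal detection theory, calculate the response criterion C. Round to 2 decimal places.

c = −½·[z(H) + z(FA)] = −½·(-0.516 + (-0.396)) = 0.456

C = 0.46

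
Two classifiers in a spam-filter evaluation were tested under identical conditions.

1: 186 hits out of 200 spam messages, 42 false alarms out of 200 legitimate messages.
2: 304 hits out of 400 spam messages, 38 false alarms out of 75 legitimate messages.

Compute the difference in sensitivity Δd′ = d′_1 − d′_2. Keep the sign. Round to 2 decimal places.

1: z(0.9300) = 1.476, z(0.2100) = -0.806, d' = 2.282
2: z(0.7600) = 0.706, z(0.5067) = 0.017, d' = 0.689
Δd' = d'_1 − d'_2 = 2.282 − 0.689 = 1.593
1 has the higher sensitivity.

Δd′ = 1.59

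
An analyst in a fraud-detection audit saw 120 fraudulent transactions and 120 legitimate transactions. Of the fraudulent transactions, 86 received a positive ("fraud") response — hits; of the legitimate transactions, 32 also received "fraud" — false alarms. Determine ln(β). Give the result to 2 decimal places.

H = 86/120 = 0.7167
FA = 32/120 = 0.2667
Φ⁻¹(H) = 0.573
Φ⁻¹(FA) = -0.623
ln β = −½·[z(H)² − z(FA)²] = −0.5 × (0.328 − 0.388) = 0.030

ln β = 0.03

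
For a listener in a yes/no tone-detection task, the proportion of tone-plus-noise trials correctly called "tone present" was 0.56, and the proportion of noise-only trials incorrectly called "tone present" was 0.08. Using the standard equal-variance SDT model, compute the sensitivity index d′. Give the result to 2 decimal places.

d′ = 1.56

z(0.56) = 0.1510, z(0.08) = -1.4051
d' = z(H) − z(FA) = 0.1510 − (-1.4051) = 1.5561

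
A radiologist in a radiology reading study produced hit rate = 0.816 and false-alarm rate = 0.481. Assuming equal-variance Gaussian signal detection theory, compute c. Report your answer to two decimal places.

Φ⁻¹(0.816) = 0.9002, Φ⁻¹(0.481) = -0.0476
c = −½·[z(H) + z(FA)] = −0.5 × (0.9002 + (-0.0476)) = -0.4263

c = -0.43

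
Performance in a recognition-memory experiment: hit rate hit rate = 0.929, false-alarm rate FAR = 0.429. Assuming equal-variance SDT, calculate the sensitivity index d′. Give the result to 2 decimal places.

d′ = 1.65

z(0.929) = 1.4684, z(0.429) = -0.1789
d' = z(H) − z(FA) = 1.4684 − (-0.1789) = 1.6473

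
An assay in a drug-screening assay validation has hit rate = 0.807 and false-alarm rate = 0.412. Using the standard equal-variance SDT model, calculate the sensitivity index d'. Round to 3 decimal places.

z(H) = z(0.807) = 0.8669
z(FA) = z(0.412) = -0.2224
d' = z(H) − z(FA) = 0.8669 − (-0.2224) = 1.0893

d' = 1.089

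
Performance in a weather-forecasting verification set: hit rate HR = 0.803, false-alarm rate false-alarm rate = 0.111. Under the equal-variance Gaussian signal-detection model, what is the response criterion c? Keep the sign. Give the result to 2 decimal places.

c = 0.18

z(0.803) = 0.8524, z(0.111) = -1.2212
c = −½·[z(H) + z(FA)] = −0.5 × (0.8524 + (-1.2212)) = 0.1844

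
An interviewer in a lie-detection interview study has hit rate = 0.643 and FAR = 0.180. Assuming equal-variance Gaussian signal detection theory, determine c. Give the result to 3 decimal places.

c = 0.274

Φ⁻¹(0.643) = 0.3665, Φ⁻¹(0.180) = -0.9154
c = −½·[z(H) + z(FA)] = −0.5 × (0.3665 + (-0.9154)) = 0.27445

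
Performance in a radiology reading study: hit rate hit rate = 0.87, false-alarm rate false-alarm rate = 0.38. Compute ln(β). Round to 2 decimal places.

z(H) = 1.126
z(FA) = -0.305
ln β = −½·[z(H)² − z(FA)²] = −0.5 × (1.268 − 0.093) = -0.5875

ln β = -0.59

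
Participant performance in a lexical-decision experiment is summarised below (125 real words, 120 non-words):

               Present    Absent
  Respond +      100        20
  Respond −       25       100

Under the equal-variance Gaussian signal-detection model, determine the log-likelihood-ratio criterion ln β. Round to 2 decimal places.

ln β = 0.11

H = 100/125 = 0.8000
FA = 20/120 = 0.1667
z(H) = z(0.8000) = 0.842
z(FA) = z(0.1667) = -0.967
ln β = −½·[z(H)² − z(FA)²] = −0.5 × (0.709 − 0.935) = 0.113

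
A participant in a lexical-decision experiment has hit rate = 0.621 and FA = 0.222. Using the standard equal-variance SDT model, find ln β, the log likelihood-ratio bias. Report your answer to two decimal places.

z(H) = z(0.621) = 0.308
z(FA) = z(0.222) = -0.765
ln β = −½·[z(H)² − z(FA)²] = −0.5 × (0.095 − 0.585) = 0.245

ln β = 0.25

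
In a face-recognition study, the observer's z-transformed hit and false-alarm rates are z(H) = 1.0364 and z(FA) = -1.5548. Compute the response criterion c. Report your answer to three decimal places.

c = 0.259

c = −½·[z(H) + z(FA)] = −½·(1.0364 + (-1.5548)) = 0.2592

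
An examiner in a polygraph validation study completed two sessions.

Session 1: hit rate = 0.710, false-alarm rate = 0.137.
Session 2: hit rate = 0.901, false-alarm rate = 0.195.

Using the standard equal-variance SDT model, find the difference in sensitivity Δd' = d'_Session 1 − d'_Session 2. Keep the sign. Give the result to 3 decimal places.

Δd' = -0.500

Session 1: z(0.710) = 0.5534, z(0.137) = -1.0939, d' = 1.6473
Session 2: z(0.901) = 1.2873, z(0.195) = -0.8596, d' = 2.1469
Δd' = d'_Session 1 − d'_Session 2 = 1.6473 − 2.1469 = -0.4996
Session 2 has the higher sensitivity.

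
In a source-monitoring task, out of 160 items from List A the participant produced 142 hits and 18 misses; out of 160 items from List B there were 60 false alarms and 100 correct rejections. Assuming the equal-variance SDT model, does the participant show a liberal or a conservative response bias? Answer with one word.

liberal

z(H) = 1.213, z(FA) = -0.319
c = −½·(z(H) + z(FA)) = -0.447
c < 0 → liberal criterion (biased toward responding “yes”).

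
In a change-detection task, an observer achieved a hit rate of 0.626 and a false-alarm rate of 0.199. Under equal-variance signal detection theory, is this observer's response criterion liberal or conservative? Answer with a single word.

z(H) = 0.321, z(FA) = -0.845
c = −½·(z(H) + z(FA)) = 0.262
c > 0 → conservative criterion (biased toward responding “no”).

conservative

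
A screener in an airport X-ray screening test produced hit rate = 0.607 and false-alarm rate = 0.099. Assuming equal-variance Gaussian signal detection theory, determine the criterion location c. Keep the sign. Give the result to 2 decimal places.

z(H) = 0.272
z(FA) = -1.287
c = −½·[z(H) + z(FA)] = −0.5 × (0.272 + (-1.287)) = 0.5075

c = 0.51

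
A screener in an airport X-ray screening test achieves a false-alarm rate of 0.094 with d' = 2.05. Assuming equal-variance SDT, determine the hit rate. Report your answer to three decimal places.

hit rate = 0.768

z(false-alarm rate) = z(0.094) = -1.3165
z(H) = z(FA) + d' = -1.3165 + 2.05 = 0.7335
hit rate = Φ(0.7335) = 0.7684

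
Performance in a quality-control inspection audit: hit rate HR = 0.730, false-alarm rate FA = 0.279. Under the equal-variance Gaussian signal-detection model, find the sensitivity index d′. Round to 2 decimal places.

z(0.730) = 0.6128, z(0.279) = -0.5858
d' = z(H) − z(FA) = 0.6128 − (-0.5858) = 1.1986

d′ = 1.20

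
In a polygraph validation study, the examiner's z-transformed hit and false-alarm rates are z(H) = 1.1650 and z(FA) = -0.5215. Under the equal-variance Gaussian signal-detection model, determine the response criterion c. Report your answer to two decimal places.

c = −½·[z(H) + z(FA)] = −½·(1.1650 + (-0.5215)) = -0.32175

c = -0.32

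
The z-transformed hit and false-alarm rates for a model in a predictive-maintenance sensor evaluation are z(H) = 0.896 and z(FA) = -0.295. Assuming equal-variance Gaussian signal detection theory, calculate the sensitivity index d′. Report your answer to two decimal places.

d' = z(H) − z(FA) = 0.896 − (-0.295) = 1.191

d′ = 1.19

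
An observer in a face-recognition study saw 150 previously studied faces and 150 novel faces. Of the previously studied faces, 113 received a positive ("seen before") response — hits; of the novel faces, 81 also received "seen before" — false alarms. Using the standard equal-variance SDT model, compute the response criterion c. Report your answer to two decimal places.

H = 113/150 = 0.7533
FA = 81/150 = 0.5400
z(H) = z(0.7533) = 0.6849
z(FA) = z(0.5400) = 0.1004
c = −½·[z(H) + z(FA)] = −0.5 × (0.6849 + 0.1004) = -0.39265

c = -0.39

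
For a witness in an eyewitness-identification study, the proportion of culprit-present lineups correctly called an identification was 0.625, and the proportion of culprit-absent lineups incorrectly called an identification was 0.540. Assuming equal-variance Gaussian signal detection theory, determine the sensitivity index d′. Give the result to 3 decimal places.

z(H) = z(0.625) = 0.3186
z(FA) = z(0.540) = 0.1004
d' = z(H) − z(FA) = 0.3186 − 0.1004 = 0.2182

d′ = 0.218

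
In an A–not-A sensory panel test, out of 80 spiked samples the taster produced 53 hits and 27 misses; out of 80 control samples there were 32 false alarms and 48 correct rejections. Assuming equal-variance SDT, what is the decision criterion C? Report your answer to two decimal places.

H = 53/80 = 0.6625
FA = 32/80 = 0.4000
z(H) = 0.4193
z(FA) = -0.2533
c = −½·[z(H) + z(FA)] = −0.5 × (0.4193 + (-0.2533)) = -0.0830

C = -0.08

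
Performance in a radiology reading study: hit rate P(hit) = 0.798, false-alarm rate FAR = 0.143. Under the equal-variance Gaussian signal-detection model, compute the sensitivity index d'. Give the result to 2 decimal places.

d' = 1.90

z(H) = 0.8345
z(FA) = -1.0669
d' = z(H) − z(FA) = 0.8345 − (-1.0669) = 1.9014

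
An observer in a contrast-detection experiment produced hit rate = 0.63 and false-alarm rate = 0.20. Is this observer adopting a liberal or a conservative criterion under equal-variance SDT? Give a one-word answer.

z(H) = 0.332, z(FA) = -0.842
c = −½·(z(H) + z(FA)) = 0.255
c > 0 → conservative criterion (biased toward responding “no”).

conservative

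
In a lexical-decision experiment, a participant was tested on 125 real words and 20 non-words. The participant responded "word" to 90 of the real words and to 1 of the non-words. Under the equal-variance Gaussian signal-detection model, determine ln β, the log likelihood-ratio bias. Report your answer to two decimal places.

H = 90/125 = 0.7200
FA = 1/20 = 0.0500
z(H) = 0.583
z(FA) = -1.645
ln β = −½·[z(H)² − z(FA)²] = −0.5 × (0.340 − 2.706) = 1.183

ln β = 1.18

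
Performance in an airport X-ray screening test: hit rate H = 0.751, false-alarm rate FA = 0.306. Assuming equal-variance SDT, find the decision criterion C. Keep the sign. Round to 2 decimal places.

Φ⁻¹(H) = Φ⁻¹(0.751) = 0.678
Φ⁻¹(FA) = Φ⁻¹(0.306) = -0.507
c = −½·[z(H) + z(FA)] = −0.5 × (0.678 + (-0.507)) = -0.0855
c < 0: the screener has a liberal response bias.

C = -0.09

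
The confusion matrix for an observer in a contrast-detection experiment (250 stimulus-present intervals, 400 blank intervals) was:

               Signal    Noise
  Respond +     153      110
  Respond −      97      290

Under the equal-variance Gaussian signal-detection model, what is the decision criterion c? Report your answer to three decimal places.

c = 0.157

H = 153/250 = 0.6120
FA = 110/400 = 0.2750
z(0.6120) = 0.2845, z(0.2750) = -0.5978
c = −½·[z(H) + z(FA)] = −0.5 × (0.2845 + (-0.5978)) = 0.15665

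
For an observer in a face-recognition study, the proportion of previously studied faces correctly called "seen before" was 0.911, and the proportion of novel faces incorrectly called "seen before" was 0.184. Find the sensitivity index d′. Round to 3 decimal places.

d′ = 2.247

z(0.911) = 1.3469, z(0.184) = -0.9002
d' = z(H) − z(FA) = 1.3469 − (-0.9002) = 2.2471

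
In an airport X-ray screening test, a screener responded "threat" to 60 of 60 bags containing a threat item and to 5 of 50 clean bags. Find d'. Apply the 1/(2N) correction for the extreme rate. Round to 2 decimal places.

d' = 3.68

The hit rate is 60/60 = 1, so apply the 1/(2N) correction: H → 1 − 1/(2·60) = 0.99167.
z(H) = z(0.99167) = 2.394
z(FA) = z(0.10000) = -1.282
d' = 2.394 − (-1.282) = 3.676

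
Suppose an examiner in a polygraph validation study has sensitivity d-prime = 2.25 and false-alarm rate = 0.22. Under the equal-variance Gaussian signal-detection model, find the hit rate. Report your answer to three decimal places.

hit rate = 0.930

z(false-alarm rate) = z(0.22) = -0.7722
z(H) = z(FA) + d' = -0.7722 + 2.25 = 1.4778
hit rate = Φ(1.4778) = 0.9303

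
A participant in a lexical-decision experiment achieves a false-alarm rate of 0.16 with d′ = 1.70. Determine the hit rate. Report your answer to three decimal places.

hit rate = 0.760

z(false-alarm rate) = z(0.16) = -0.9945
z(H) = z(FA) + d' = -0.9945 + 1.70 = 0.7055
hit rate = Φ(0.7055) = 0.7598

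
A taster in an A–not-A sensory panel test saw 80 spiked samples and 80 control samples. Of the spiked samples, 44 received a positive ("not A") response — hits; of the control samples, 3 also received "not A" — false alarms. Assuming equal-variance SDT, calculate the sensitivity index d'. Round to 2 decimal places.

d' = 1.91

H = 44/80 = 0.5500
FA = 3/80 = 0.0375
z(H) = 0.126
z(FA) = -1.780
d' = z(H) − z(FA) = 0.126 − (-1.780) = 1.906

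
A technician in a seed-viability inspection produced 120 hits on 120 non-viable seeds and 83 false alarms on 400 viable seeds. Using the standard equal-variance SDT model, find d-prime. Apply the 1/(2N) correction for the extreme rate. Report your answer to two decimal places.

d-prime = 3.45

The hit rate is 120/120 = 1, so apply the 1/(2N) correction: H → 1 − 1/(2·120) = 0.99583.
z(H) = z(0.99583) = 2.638
z(FA) = z(0.20750) = -0.815
d' = 2.638 − (-0.815) = 3.453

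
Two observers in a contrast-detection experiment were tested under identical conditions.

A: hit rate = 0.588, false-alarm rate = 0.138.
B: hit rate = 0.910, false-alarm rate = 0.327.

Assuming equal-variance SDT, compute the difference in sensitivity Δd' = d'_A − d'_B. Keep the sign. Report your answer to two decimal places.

A: z(0.588) = 0.222, z(0.138) = -1.089, d' = 1.311
B: z(0.910) = 1.341, z(0.327) = -0.448, d' = 1.789
Δd' = d'_A − d'_B = 1.311 − 1.789 = -0.478
B has the higher sensitivity.

Δd' = -0.48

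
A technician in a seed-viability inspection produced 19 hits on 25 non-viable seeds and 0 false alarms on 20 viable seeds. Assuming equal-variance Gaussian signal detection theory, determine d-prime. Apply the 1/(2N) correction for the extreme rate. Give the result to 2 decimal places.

d-prime = 2.67

The false-alarm rate is 0/20 = 0, so apply the 1/(2N) correction: FA → 1/(2·20) = 0.02500.
z(H) = z(0.76000) = 0.706
z(FA) = z(0.02500) = -1.960
d' = 0.706 − (-1.960) = 2.666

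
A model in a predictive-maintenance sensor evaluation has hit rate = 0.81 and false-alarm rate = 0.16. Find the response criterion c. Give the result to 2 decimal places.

c = 0.06

z(0.81) = 0.878, z(0.16) = -0.994
c = −½·[z(H) + z(FA)] = −0.5 × (0.878 + (-0.994)) = 0.058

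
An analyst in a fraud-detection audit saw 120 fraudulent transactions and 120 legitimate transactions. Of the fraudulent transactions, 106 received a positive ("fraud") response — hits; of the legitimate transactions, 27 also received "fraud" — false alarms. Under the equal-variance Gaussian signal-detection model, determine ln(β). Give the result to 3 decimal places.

H = 106/120 = 0.8833
FA = 27/120 = 0.2250
z(H) = 1.1916
z(FA) = -0.7554
ln β = −½·[z(H)² − z(FA)²] = −0.5 × (1.4199 − 0.5706) = -0.42465

ln β = -0.425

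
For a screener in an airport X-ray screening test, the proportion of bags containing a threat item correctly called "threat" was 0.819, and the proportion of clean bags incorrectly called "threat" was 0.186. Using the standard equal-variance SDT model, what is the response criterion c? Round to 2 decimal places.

z(H) = z(0.819) = 0.912
z(FA) = z(0.186) = -0.893
c = −½·[z(H) + z(FA)] = −0.5 × (0.912 + (-0.893)) = -0.0095
c < 0: the screener has a liberal response bias.

c = -0.01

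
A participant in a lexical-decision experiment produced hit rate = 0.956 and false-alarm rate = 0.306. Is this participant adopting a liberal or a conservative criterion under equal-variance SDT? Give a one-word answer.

z(H) = 1.706, z(FA) = -0.507
c = −½·(z(H) + z(FA)) = -0.5995
c < 0 → liberal criterion (biased toward responding “yes”).

liberal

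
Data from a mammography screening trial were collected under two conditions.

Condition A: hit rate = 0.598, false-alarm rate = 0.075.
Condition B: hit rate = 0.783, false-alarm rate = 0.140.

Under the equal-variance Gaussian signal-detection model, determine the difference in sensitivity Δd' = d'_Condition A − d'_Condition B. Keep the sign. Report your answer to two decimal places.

Condition A: z(0.598) = 0.248, z(0.075) = -1.440, d' = 1.688
Condition B: z(0.783) = 0.782, z(0.140) = -1.080, d' = 1.862
Δd' = d'_Condition A − d'_Condition B = 1.688 − 1.862 = -0.174
Condition B has the higher sensitivity.

Δd' = -0.17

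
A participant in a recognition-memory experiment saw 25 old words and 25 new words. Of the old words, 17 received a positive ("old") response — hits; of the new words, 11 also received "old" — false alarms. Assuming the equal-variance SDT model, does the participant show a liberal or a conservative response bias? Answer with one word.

z(H) = 0.468, z(FA) = -0.151
c = −½·(z(H) + z(FA)) = -0.1585
c < 0 → liberal criterion (biased toward responding “yes”).

liberal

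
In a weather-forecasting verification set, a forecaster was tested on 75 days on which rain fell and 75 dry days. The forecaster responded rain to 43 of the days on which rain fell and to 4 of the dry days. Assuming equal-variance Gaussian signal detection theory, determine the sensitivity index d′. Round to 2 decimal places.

d′ = 1.80

H = 43/75 = 0.5733
FA = 4/75 = 0.0533
Φ⁻¹(0.5733) = 0.1848, Φ⁻¹(0.0533) = -1.6137
d' = z(H) − z(FA) = 0.1848 − (-1.6137) = 1.7985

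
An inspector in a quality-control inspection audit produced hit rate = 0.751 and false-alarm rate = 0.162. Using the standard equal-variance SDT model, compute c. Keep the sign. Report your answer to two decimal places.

c = 0.15

z(H) = 0.6776
z(FA) = -0.9863
c = −½·[z(H) + z(FA)] = −0.5 × (0.6776 + (-0.9863)) = 0.15435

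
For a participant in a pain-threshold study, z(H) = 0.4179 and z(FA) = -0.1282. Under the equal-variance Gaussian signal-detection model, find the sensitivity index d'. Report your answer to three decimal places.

d' = 0.546

d' = z(H) − z(FA) = 0.4179 − (-0.1282) = 0.5461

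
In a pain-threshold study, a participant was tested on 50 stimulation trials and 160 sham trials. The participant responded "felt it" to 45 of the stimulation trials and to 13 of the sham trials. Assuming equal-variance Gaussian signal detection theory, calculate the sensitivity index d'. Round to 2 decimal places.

H = 45/50 = 0.9000
FA = 13/160 = 0.0813
z(H) = z(0.9000) = 1.282
z(FA) = z(0.0813) = -1.396
d' = z(H) − z(FA) = 1.282 − (-1.396) = 2.678

d' = 2.68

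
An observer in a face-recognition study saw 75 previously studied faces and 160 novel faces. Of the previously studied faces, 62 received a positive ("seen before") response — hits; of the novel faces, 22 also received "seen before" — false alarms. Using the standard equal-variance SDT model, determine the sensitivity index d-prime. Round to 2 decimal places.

d-prime = 2.03

H = 62/75 = 0.8267
FA = 22/160 = 0.1375
z(0.8267) = 0.941, z(0.1375) = -1.092
d' = z(H) − z(FA) = 0.941 − (-1.092) = 2.033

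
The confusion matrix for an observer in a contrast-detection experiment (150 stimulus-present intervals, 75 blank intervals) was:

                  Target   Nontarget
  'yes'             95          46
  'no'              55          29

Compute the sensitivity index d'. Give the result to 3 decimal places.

H = 95/150 = 0.6333
FA = 46/75 = 0.6133
Φ⁻¹(0.6333) = 0.3406, Φ⁻¹(0.6133) = 0.2879
d' = z(H) − z(FA) = 0.3406 − 0.2879 = 0.0527

d' = 0.053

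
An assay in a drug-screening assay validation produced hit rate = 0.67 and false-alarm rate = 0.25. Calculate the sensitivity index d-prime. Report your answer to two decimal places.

d-prime = 1.11

z(0.67) = 0.4399, z(0.25) = -0.6745
d' = z(H) − z(FA) = 0.4399 − (-0.6745) = 1.1144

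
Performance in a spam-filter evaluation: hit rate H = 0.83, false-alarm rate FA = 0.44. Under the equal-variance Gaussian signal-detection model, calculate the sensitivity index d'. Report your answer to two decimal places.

z(H) = 0.954
z(FA) = -0.151
d' = z(H) − z(FA) = 0.954 − (-0.151) = 1.105

d' = 1.11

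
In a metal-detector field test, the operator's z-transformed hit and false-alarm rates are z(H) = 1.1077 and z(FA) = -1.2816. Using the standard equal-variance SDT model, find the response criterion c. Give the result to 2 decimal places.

c = 0.09

c = −½·[z(H) + z(FA)] = −½·(1.1077 + (-1.2816)) = 0.08695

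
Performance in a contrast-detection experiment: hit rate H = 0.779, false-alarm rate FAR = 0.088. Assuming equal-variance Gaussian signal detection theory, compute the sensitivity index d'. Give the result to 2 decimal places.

Φ⁻¹(H) = 0.7688
Φ⁻¹(FA) = -1.3532
d' = z(H) − z(FA) = 0.7688 − (-1.3532) = 2.1220

d' = 2.12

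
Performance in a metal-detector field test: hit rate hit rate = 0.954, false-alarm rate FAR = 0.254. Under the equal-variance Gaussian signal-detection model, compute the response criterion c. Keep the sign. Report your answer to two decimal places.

c = -0.51

Φ⁻¹(H) = 1.685
Φ⁻¹(FA) = -0.662
c = −½·[z(H) + z(FA)] = −0.5 × (1.685 + (-0.662)) = -0.5115
c < 0: the operator has a liberal response bias.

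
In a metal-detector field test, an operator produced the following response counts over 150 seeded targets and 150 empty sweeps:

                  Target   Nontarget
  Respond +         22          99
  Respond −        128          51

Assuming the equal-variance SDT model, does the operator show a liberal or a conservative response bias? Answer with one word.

z(H) = -1.051, z(FA) = 0.412
c = −½·(z(H) + z(FA)) = 0.3195
c > 0 → conservative criterion (biased toward responding “no”).

conservative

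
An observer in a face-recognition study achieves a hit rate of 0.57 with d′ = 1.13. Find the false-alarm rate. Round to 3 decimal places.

z(hit rate) = z(0.57) = 0.1764
z(FA) = z(H) − d' = 0.1764 − 1.13 = -0.9536
false-alarm rate = Φ(-0.9536) = 0.1701

false-alarm rate = 0.170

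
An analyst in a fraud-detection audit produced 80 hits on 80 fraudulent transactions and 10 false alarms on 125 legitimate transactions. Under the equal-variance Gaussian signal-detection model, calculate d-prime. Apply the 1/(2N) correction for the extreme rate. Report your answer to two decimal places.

The hit rate is 80/80 = 1, so apply the 1/(2N) correction: H → 1 − 1/(2·80) = 0.99375.
z(H) = z(0.99375) = 2.498
z(FA) = z(0.08000) = -1.405
d' = 2.498 − (-1.405) = 3.903

d-prime = 3.90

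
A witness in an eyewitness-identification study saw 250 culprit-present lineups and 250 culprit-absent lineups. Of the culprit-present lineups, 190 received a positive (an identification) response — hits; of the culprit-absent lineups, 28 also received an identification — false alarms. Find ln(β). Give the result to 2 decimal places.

H = 190/250 = 0.7600
FA = 28/250 = 0.1120
z(H) = z(0.7600) = 0.706
z(FA) = z(0.1120) = -1.216
ln β = −½·[z(H)² − z(FA)²] = −0.5 × (0.498 − 1.479) = 0.4905

ln β = 0.49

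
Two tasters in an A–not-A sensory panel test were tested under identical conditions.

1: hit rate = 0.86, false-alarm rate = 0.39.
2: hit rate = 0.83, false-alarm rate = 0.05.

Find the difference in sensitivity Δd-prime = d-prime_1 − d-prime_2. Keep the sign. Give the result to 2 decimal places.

Δd-prime = -1.24

1: z(0.86) = 1.080, z(0.39) = -0.279, d' = 1.359
2: z(0.83) = 0.954, z(0.05) = -1.645, d' = 2.599
Δd' = d'_1 − d'_2 = 1.359 − 2.599 = -1.240
2 has the higher sensitivity.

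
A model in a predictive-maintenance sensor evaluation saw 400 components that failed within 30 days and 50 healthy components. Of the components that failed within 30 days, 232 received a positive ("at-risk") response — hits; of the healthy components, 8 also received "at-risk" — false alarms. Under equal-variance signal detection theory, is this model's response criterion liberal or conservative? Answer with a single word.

z(H) = 0.202, z(FA) = -0.994
c = −½·(z(H) + z(FA)) = 0.396
c > 0 → conservative criterion (biased toward responding “no”).

conservative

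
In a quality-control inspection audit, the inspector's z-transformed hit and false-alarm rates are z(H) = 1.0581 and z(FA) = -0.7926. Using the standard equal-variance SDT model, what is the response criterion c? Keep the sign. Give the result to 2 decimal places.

c = −½·[z(H) + z(FA)] = −½·(1.0581 + (-0.7926)) = -0.13275
c < 0: the inspector has a liberal response bias.

c = -0.13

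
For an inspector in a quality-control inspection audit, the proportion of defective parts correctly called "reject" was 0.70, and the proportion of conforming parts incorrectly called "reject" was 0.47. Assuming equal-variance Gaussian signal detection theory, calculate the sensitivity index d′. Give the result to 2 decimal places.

d′ = 0.60

z(H) = z(0.70) = 0.5244
z(FA) = z(0.47) = -0.0753
d' = z(H) − z(FA) = 0.5244 − (-0.0753) = 0.5997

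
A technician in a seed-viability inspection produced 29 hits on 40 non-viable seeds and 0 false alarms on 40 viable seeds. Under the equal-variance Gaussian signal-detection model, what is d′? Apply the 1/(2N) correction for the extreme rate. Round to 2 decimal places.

The false-alarm rate is 0/40 = 0, so apply the 1/(2N) correction: FA → 1/(2·40) = 0.01250.
z(H) = z(0.72500) = 0.598
z(FA) = z(0.01250) = -2.241
d' = 0.598 − (-2.241) = 2.839

d′ = 2.84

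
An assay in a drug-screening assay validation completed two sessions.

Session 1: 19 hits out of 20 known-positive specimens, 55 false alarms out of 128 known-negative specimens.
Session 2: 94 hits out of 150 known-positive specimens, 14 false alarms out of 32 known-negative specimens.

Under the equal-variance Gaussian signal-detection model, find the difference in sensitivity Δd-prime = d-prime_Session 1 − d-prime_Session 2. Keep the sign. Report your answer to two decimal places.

Δd-prime = 1.34

Session 1: z(0.9500) = 1.645, z(0.4297) = -0.177, d' = 1.822
Session 2: z(0.6267) = 0.323, z(0.4375) = -0.157, d' = 0.480
Δd' = d'_Session 1 − d'_Session 2 = 1.822 − 0.480 = 1.342
Session 1 has the higher sensitivity.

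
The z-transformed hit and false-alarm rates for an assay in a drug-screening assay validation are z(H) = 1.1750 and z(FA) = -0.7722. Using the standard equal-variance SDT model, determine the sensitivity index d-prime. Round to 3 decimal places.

d' = z(H) − z(FA) = 1.1750 − (-0.7722) = 1.9472

d-prime = 1.947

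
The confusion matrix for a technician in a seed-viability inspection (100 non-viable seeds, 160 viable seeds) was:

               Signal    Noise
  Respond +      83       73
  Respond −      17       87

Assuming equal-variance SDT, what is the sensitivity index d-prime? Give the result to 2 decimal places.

H = 83/100 = 0.8300
FA = 73/160 = 0.4562
z(H) = z(0.8300) = 0.9542
z(FA) = z(0.4562) = -0.1100
d' = z(H) − z(FA) = 0.9542 − (-0.1100) = 1.0642

d-prime = 1.06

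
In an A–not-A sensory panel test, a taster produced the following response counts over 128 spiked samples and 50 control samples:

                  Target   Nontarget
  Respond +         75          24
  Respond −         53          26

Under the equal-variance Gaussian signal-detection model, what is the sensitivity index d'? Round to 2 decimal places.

H = 75/128 = 0.5859
FA = 24/50 = 0.4800
z(H) = z(0.5859) = 0.2170
z(FA) = z(0.4800) = -0.0502
d' = z(H) − z(FA) = 0.2170 − (-0.0502) = 0.2672

d' = 0.27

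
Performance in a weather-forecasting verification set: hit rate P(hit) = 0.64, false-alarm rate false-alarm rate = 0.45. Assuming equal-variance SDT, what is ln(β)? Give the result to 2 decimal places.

Φ⁻¹(H) = 0.358
Φ⁻¹(FA) = -0.126
ln β = −½·[z(H)² − z(FA)²] = −0.5 × (0.128 − 0.016) = -0.056

ln β = -0.06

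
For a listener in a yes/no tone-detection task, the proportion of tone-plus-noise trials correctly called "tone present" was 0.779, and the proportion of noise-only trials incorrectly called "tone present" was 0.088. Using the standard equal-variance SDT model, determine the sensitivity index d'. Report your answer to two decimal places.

d' = 2.12

z(0.779) = 0.769, z(0.088) = -1.353
d' = z(H) − z(FA) = 0.769 − (-1.353) = 2.122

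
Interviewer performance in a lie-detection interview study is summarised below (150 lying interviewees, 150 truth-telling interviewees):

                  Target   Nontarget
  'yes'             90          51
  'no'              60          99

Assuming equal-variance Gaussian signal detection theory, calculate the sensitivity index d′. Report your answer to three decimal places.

d′ = 0.666

H = 90/150 = 0.6000
FA = 51/150 = 0.3400
Φ⁻¹(0.6000) = 0.2533, Φ⁻¹(0.3400) = -0.4125
d' = z(H) − z(FA) = 0.2533 − (-0.4125) = 0.6658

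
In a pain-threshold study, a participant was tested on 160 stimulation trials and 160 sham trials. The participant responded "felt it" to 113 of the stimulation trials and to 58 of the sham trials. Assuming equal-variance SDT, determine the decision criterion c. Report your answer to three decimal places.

H = 113/160 = 0.7063
FA = 58/160 = 0.3625
Φ⁻¹(H) = 0.5426
Φ⁻¹(FA) = -0.3518
c = −½·[z(H) + z(FA)] = −0.5 × (0.5426 + (-0.3518)) = -0.0954
c < 0: the participant has a liberal response bias.

c = -0.095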